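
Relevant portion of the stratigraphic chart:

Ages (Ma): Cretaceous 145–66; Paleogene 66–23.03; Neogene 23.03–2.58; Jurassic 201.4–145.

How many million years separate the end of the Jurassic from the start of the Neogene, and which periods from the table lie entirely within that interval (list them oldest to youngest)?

121.97 million years; Cretaceous, Paleogene

The Jurassic closes at 145 Ma and the Neogene opens at 23.03 Ma, so the interval is 145 − 23.03 = 121.97 Myr.
A period fits inside if it starts at or after 145 Ma and ends at or before 23.03 Ma; oldest first that gives Cretaceous, Paleogene.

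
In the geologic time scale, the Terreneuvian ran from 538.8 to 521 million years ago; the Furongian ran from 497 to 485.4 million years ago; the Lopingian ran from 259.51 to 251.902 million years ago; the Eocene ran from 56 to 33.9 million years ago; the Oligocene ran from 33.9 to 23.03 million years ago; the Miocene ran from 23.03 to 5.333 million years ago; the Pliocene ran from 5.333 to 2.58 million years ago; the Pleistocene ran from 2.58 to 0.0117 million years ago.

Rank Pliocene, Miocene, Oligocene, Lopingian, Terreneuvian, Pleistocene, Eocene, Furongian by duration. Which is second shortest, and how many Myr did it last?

Durations: Pliocene 2.753; Miocene 17.697; Oligocene 10.87; Lopingian 7.608; Terreneuvian 17.8; Pleistocene 2.5683; Eocene 22.1; Furongian 11.6 Myr.
Sorted shortest-first: Pleistocene (2.5683), Pliocene (2.753), Lopingian (7.608), Oligocene (10.87), Furongian (11.6), Miocene (17.697), Terreneuvian (17.8), Eocene (22.1).
The second shortest is Pliocene at 2.753 Myr.

Pliocene, 2.753 million years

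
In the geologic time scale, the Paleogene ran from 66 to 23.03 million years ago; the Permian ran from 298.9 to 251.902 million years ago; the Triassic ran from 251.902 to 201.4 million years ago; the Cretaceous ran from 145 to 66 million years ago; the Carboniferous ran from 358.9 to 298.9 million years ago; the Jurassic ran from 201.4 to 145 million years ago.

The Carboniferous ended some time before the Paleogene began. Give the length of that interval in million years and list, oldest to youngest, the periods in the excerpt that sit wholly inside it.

232.9 million years; Permian, Triassic, Jurassic, Cretaceous

End of Carboniferous = 298.9 Ma; start of Paleogene = 66 Ma.
Gap = 298.9 − 66 = 232.9 Myr.
Periods wholly inside 298.9–66 Ma: Permian (298.9–251.902), Triassic (251.902–201.4), Jurassic (201.4–145), Cretaceous (145–66).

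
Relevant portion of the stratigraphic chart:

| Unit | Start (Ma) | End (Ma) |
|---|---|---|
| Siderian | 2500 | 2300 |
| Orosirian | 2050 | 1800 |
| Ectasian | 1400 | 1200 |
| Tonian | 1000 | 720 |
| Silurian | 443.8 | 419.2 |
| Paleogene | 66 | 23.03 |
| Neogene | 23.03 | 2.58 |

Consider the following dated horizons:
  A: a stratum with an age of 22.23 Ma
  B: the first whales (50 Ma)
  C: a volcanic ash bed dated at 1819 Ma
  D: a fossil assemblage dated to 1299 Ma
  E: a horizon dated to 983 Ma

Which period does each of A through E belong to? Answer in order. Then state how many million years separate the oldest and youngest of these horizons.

A — Neogene; B — Paleogene; C — Orosirian; D — Ectasian; E — Tonian; span 1796.77 million years

A: 22.23 Ma lies in 23.03–2.58 Ma, so Neogene.
B: 50 Ma lies in 66–23.03 Ma, so Paleogene.
C: 1819 Ma lies in 2050–1800 Ma, so Orosirian.
D: 1299 Ma lies in 1400–1200 Ma, so Ectasian.
E: 983 Ma lies in 1000–720 Ma, so Tonian.
Oldest = 1819 Ma, youngest = 22.23 Ma → span 1796.77 Myr.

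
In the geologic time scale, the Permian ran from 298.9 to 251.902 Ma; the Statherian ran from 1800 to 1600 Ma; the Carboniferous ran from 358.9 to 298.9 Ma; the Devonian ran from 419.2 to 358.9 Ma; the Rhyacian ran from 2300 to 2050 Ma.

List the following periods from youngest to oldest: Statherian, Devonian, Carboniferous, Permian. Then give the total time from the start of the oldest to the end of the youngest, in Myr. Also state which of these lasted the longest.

From the excerpt: Statherian 1800–1600; Devonian 419.2–358.9; Carboniferous 358.9–298.9; Permian 298.9–251.902 (Ma).
Larger Ma is earlier, so the oldest is Statherian and the youngest is Permian; youngest to oldest: Permian, Carboniferous, Devonian, Statherian.
Oldest start 1800 minus youngest end 251.902 gives 1548.098 Myr overall.
Individual lengths (start − end): Statherian 200; Carboniferous 60; Permian 46.998; Devonian 60.3. The largest is Statherian at 200 Myr.

Permian → Carboniferous → Devonian → Statherian; total span 1548.098 Myr; longest is Statherian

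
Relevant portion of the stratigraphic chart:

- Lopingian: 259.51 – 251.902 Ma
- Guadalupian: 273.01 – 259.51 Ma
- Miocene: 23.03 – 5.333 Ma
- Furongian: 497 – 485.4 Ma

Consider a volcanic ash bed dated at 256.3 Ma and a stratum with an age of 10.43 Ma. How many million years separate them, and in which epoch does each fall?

245.87 million years apart; the first in the Lopingian, the second in the Miocene

Elapsed time: 256.3 − 10.43 = 245.87 Myr.
256.3 Ma lies within 259.51–251.902 Ma: Lopingian.
10.43 Ma lies within 23.03–5.333 Ma: Miocene.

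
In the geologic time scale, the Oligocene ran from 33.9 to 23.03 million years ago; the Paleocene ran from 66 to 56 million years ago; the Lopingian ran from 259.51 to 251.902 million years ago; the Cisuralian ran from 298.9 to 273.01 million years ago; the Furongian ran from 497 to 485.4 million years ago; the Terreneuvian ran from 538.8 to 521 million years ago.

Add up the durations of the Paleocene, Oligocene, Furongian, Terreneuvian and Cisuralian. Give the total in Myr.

76.16 million years

Each duration: Paleocene = 10; Oligocene = 10.87; Furongian = 11.6; Terreneuvian = 17.8; Cisuralian = 25.89.
Sum: 10 + 10.87 + 11.6 + 17.8 + 25.89 = 76.16 Myr.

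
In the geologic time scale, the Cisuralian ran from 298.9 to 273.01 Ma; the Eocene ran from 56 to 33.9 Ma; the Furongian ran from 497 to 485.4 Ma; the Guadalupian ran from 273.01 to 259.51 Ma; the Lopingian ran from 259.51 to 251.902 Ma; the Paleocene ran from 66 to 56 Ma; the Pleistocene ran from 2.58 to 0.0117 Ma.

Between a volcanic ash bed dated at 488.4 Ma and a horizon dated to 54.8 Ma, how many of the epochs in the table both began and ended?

The older date is 488.4 Ma and the younger is 54.8 Ma.
Epochs with start < 488.4 and end > 54.8 Ma: Cisuralian (298.9–273.01), Guadalupian (273.01–259.51), Lopingian (259.51–251.902), Paleocene (66–56).
That is 4 complete epochs.

4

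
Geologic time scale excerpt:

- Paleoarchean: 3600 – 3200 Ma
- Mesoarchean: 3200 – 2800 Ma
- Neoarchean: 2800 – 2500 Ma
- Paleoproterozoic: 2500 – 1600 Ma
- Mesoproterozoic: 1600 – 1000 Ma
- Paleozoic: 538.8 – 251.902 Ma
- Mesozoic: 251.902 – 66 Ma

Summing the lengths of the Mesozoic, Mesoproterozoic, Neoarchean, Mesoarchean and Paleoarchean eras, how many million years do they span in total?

1885.902 million years

Duration is start − end for each: (251.902 − 66) + (1600 − 1000) + (2800 − 2500) + (3200 − 2800) + (3600 − 3200).
That is 185.902 + 600 + 300 + 400 + 400, which totals 1885.902 million years.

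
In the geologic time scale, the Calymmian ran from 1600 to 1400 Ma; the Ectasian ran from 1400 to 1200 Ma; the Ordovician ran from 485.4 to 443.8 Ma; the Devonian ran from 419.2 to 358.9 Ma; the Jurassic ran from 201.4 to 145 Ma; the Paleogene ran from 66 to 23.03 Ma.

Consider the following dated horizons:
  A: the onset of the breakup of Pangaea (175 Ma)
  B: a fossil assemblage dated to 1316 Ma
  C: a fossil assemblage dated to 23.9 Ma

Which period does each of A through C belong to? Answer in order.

A — Jurassic; B — Ectasian; C — Paleogene

Match each age against the start–end ranges in the excerpt: A = 175 Ma → Jurassic (201.4–145); B = 1316 Ma → Ectasian (1400–1200); C = 23.9 Ma → Paleogene (66–23.03).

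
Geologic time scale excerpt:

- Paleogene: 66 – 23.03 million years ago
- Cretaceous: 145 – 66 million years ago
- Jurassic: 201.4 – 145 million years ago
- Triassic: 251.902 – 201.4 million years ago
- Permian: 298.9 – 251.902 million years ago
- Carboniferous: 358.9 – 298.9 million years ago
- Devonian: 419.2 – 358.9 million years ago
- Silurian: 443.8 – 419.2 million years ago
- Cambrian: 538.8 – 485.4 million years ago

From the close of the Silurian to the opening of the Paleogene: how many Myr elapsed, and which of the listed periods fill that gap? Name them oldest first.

353.2 million years; Devonian, Carboniferous, Permian, Triassic, Jurassic, Cretaceous

The Silurian closes at 419.2 Ma and the Paleogene opens at 66 Ma, so the interval is 419.2 − 66 = 353.2 Myr.
A period fits inside if it starts at or after 419.2 Ma and ends at or before 66 Ma; oldest first that gives Devonian, Carboniferous, Permian, Triassic, Jurassic, Cretaceous.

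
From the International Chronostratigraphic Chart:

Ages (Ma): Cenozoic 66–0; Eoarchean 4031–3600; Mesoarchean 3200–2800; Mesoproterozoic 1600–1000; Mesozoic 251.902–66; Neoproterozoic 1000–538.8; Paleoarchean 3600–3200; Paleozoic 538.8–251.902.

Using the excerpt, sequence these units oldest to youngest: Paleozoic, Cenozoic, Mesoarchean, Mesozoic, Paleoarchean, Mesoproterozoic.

Sorting by start age (descending Ma, since larger Ma = older): Paleoarchean start 3600, Mesoarchean start 3200, Mesoproterozoic start 1600, Paleozoic start 538.8, Mesozoic start 251.902, Cenozoic start 66.

Paleoarchean, then Mesoarchean, then Mesoproterozoic, then Paleozoic, then Mesozoic, then Cenozoic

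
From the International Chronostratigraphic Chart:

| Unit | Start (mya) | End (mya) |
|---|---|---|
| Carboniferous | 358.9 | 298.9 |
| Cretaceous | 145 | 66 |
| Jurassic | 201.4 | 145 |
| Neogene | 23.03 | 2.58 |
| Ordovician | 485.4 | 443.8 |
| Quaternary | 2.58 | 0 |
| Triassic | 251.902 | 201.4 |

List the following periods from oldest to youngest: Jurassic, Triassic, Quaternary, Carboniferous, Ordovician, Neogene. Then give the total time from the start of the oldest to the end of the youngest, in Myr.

Ordovician → Carboniferous → Triassic → Jurassic → Neogene → Quaternary; total span 485.4 Myr

Start ages (Ma): Ordovician 485.4, Carboniferous 358.9, Triassic 251.902, Jurassic 201.4, Neogene 23.03, Quaternary 2.58.
Ordered oldest to youngest: Ordovician, Carboniferous, Triassic, Jurassic, Neogene, Quaternary.
Span = 485.4 − 0 = 485.4 Myr.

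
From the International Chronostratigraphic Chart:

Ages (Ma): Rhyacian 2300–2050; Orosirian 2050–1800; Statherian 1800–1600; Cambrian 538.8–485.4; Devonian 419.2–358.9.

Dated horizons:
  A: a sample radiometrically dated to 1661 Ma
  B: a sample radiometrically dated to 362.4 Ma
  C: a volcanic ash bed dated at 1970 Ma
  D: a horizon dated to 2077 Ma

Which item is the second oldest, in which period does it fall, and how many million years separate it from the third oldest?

Larger Ma means older, so oldest first: D 2077 > C 1970 > A 1661 > B 362.4.
Counting 2 along gives C (1970 Ma); the excerpt puts that inside the Orosirian, 2050–1800 Ma.
Next in line is A (1661 Ma), and 1970 − 1661 = 309 Myr.

C, in the Orosirian; 309 million years to A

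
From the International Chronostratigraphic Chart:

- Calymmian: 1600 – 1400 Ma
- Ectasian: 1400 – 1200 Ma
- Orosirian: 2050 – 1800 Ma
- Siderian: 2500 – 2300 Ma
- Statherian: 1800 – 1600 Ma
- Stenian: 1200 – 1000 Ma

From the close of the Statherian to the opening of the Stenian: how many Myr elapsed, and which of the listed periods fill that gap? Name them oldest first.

The Statherian closes at 1600 Ma and the Stenian opens at 1200 Ma, so the interval is 1600 − 1200 = 400 Myr.
A period fits inside if it starts at or after 1600 Ma and ends at or before 1200 Ma; oldest first that gives Calymmian, Ectasian.

400 million years; Calymmian, Ectasian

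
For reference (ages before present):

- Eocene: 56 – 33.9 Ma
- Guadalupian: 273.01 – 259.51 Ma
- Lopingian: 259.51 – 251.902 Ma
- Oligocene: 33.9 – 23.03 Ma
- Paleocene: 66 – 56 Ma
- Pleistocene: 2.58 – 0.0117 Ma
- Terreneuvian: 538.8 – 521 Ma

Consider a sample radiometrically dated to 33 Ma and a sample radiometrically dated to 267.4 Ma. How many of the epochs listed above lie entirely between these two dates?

3

267.4 Ma sits inside the Guadalupian (273.01–259.51) and 33 Ma inside the Oligocene (33.9–23.03); neither of those is wholly between the two dates.
The listed epochs lying completely between them are Lopingian, Paleocene, Eocene — 3 in all.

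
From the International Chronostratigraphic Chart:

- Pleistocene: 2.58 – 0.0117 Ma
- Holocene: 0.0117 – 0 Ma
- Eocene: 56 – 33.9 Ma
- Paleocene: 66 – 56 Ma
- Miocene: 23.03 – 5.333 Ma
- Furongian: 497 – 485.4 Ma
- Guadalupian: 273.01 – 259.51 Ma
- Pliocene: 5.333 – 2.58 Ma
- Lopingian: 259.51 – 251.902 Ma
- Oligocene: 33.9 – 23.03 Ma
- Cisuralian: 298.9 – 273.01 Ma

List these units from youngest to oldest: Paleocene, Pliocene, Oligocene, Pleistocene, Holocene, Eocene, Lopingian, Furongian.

Holocene, then Pleistocene, then Pliocene, then Oligocene, then Eocene, then Paleocene, then Lopingian, then Furongian

Read off each span (Ma): Paleocene 66–56; Pliocene 5.333–2.58; Oligocene 33.9–23.03; Pleistocene 2.58–0.0117; Holocene 0.0117–0; Eocene 56–33.9; Lopingian 259.51–251.902; Furongian 497–485.4.
Larger Ma is older, so oldest→youngest is Furongian, Lopingian, Paleocene, Eocene, Oligocene, Pliocene, Pleistocene, Holocene; reverse it for youngest→oldest.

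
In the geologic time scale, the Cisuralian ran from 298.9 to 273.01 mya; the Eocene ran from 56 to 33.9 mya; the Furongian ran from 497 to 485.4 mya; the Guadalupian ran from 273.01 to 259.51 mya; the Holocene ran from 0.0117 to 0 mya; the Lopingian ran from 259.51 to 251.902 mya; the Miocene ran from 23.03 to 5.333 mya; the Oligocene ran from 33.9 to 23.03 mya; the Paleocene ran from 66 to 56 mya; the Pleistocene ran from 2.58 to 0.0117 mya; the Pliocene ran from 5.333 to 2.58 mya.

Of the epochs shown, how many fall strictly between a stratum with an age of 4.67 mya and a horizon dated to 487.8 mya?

487.8 Ma sits inside the Furongian (497–485.4) and 4.67 Ma inside the Pliocene (5.333–2.58); neither of those is wholly between the two dates.
The listed epochs lying completely between them are Cisuralian, Guadalupian, Lopingian, Paleocene, Eocene, Oligocene, Miocene — 7 in all.

7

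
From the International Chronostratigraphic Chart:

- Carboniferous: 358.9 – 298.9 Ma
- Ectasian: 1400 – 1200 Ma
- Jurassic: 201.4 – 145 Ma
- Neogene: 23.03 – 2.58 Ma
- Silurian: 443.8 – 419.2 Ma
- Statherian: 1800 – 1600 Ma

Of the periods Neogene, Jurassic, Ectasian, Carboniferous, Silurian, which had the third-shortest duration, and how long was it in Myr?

Jurassic, 56.4 million years

Durations: Neogene 20.45; Jurassic 56.4; Ectasian 200; Carboniferous 60; Silurian 24.6 Myr.
Sorted shortest-first: Neogene (20.45), Silurian (24.6), Jurassic (56.4), Carboniferous (60), Ectasian (200).
The third shortest is Jurassic at 56.4 Myr.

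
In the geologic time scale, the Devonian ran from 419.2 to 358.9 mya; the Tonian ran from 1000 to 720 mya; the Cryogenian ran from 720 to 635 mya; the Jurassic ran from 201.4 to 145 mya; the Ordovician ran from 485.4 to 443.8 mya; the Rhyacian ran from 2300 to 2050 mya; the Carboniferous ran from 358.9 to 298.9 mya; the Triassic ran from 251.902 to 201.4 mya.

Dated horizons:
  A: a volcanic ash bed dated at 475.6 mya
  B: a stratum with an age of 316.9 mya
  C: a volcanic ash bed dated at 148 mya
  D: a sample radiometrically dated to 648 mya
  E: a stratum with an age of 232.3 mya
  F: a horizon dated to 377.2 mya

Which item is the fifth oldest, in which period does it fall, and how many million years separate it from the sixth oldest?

E, in the Triassic; 84.3 million years to C

Larger Ma means older, so oldest first: D 648 > A 475.6 > F 377.2 > B 316.9 > E 232.3 > C 148.
Counting 5 along gives E (232.3 Ma); the excerpt puts that inside the Triassic, 251.902–201.4 Ma.
Next in line is C (148 Ma), and 232.3 − 148 = 84.3 Myr.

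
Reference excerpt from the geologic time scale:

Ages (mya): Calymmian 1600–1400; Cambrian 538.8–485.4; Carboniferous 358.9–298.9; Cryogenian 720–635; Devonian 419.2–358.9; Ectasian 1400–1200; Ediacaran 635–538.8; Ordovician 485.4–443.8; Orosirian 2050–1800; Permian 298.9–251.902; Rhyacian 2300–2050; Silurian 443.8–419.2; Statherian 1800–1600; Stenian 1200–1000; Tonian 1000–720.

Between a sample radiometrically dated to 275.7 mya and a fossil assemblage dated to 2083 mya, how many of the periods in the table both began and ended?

13

2083 Ma sits inside the Rhyacian (2300–2050) and 275.7 Ma inside the Permian (298.9–251.902); neither of those is wholly between the two dates.
The listed periods lying completely between them are Orosirian, Statherian, Calymmian, Ectasian, Stenian, Tonian, Cryogenian, Ediacaran, Cambrian, Ordovician, Silurian, Devonian, Carboniferous — 13 in all.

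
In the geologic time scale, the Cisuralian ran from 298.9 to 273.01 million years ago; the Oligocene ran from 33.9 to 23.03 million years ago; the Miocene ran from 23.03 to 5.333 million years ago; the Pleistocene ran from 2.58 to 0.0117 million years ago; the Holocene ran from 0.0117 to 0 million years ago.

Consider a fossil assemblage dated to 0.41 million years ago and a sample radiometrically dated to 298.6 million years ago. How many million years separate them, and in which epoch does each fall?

298.19 million years apart; the first in the Pleistocene, the second in the Cisuralian

Elapsed time: 298.6 − 0.41 = 298.19 Myr.
0.41 Ma lies within 2.58–0.0117 Ma: Pleistocene.
298.6 Ma lies within 298.9–273.01 Ma: Cisuralian.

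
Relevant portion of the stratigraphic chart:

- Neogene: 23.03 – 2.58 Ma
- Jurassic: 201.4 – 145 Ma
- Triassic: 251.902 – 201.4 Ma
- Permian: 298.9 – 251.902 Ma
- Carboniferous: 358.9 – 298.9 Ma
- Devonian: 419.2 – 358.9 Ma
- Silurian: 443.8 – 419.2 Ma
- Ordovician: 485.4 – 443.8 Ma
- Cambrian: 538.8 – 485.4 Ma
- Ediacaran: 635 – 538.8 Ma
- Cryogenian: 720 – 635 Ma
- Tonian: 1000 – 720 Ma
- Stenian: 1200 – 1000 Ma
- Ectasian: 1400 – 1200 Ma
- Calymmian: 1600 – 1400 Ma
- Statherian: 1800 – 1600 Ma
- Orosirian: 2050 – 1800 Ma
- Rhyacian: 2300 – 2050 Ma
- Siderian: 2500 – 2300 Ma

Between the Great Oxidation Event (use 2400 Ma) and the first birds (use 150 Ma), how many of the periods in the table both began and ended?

16

2400 Ma sits inside the Siderian (2500–2300) and 150 Ma inside the Jurassic (201.4–145); neither of those is wholly between the two dates.
The listed periods lying completely between them are Rhyacian, Orosirian, Statherian, Calymmian, Ectasian, Stenian, Tonian, Cryogenian, Ediacaran, Cambrian, Ordovician, Silurian, Devonian, Carboniferous, Permian, Triassic — 16 in all.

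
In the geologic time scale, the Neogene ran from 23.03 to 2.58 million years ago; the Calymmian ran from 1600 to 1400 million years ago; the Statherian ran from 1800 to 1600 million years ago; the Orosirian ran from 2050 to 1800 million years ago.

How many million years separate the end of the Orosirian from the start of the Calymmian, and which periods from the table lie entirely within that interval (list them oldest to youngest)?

The Orosirian closes at 1800 Ma and the Calymmian opens at 1600 Ma, so the interval is 1800 − 1600 = 200 Myr.
A period fits inside if it starts at or after 1800 Ma and ends at or before 1600 Ma; oldest first that gives Statherian.

200 million years; Statherian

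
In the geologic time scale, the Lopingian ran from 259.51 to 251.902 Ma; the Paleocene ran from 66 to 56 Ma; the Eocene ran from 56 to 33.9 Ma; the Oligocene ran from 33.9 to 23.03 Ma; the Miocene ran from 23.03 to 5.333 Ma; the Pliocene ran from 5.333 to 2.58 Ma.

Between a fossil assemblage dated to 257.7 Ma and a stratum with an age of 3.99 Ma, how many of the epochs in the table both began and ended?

4

The older date is 257.7 Ma and the younger is 3.99 Ma.
Epochs with start < 257.7 and end > 3.99 Ma: Paleocene (66–56), Eocene (56–33.9), Oligocene (33.9–23.03), Miocene (23.03–5.333).
That is 4 complete epochs.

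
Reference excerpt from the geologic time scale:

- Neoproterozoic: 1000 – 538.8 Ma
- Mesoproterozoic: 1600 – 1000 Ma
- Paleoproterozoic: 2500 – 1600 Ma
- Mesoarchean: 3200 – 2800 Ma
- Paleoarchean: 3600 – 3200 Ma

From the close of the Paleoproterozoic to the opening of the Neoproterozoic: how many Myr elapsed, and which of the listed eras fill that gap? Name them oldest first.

600 million years; Mesoproterozoic

End of Paleoproterozoic = 1600 Ma; start of Neoproterozoic = 1000 Ma.
Gap = 1600 − 1000 = 600 Myr.
Eras wholly inside 1600–1000 Ma: Mesoproterozoic (1600–1000).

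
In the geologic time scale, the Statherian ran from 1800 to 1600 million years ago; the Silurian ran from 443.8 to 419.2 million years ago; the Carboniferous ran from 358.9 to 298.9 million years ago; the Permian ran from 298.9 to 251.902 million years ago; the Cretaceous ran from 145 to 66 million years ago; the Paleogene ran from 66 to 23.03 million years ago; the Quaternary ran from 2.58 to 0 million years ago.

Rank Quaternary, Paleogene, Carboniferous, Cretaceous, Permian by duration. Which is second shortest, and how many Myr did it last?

Durations: Quaternary 2.58; Paleogene 42.97; Carboniferous 60; Cretaceous 79; Permian 46.998 Myr.
Sorted shortest-first: Quaternary (2.58), Paleogene (42.97), Permian (46.998), Carboniferous (60), Cretaceous (79).
The second shortest is Paleogene at 42.97 Myr.

Paleogene, 42.97 million years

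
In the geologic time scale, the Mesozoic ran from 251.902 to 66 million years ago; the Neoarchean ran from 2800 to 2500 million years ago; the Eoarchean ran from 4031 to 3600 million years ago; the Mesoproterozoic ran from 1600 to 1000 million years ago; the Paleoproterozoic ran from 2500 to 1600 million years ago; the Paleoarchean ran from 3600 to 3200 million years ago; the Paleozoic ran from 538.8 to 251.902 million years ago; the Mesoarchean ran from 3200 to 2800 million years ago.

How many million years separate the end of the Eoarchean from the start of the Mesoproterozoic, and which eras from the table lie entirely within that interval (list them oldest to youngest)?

2000 million years; Paleoarchean, Mesoarchean, Neoarchean, Paleoproterozoic

End of Eoarchean = 3600 Ma; start of Mesoproterozoic = 1600 Ma.
Gap = 3600 − 1600 = 2000 Myr.
Eras wholly inside 3600–1600 Ma: Paleoarchean (3600–3200), Mesoarchean (3200–2800), Neoarchean (2800–2500), Paleoproterozoic (2500–1600).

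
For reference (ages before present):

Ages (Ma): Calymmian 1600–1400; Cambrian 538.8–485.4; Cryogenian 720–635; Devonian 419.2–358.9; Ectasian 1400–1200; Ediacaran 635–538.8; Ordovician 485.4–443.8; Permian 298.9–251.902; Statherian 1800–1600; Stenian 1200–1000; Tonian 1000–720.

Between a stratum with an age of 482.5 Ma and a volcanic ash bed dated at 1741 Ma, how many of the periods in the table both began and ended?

1741 Ma sits inside the Statherian (1800–1600) and 482.5 Ma inside the Ordovician (485.4–443.8); neither of those is wholly between the two dates.
The listed periods lying completely between them are Calymmian, Ectasian, Stenian, Tonian, Cryogenian, Ediacaran, Cambrian — 7 in all.

7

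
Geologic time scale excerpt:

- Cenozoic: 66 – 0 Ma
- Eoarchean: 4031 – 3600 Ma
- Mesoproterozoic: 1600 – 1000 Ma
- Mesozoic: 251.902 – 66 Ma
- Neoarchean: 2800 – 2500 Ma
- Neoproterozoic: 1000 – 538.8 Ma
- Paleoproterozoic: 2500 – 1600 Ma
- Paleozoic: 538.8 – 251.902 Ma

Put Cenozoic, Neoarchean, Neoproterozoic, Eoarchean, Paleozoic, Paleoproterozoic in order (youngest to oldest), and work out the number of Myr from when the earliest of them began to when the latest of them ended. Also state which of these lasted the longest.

Cenozoic, Paleozoic, Neoproterozoic, Paleoproterozoic, Neoarchean, Eoarchean; total span 4031 Myr; longest is Paleoproterozoic

Start ages (Ma): Eoarchean 4031, Neoarchean 2800, Paleoproterozoic 2500, Neoproterozoic 1000, Paleozoic 538.8, Cenozoic 66.
Ordered youngest to oldest: Cenozoic, Paleozoic, Neoproterozoic, Paleoproterozoic, Neoarchean, Eoarchean.
Span = 4031 − 0 = 4031 Myr.
Durations: Neoproterozoic 461.2, Neoarchean 300, Cenozoic 66, Paleozoic 286.898, Eoarchean 431, Paleoproterozoic 900 → longest is Paleoproterozoic (900 Myr).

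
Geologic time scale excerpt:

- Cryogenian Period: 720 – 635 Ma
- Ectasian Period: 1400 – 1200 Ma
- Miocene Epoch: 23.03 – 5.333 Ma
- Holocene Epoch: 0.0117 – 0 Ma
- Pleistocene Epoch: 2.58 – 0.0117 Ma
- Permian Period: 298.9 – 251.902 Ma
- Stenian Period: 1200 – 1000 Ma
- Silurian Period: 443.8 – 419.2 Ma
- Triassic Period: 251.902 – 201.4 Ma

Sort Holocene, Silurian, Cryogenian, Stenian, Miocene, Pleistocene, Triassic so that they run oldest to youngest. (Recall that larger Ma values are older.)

The oldest of these is Stenian (starts 1200 Ma) and the youngest is Holocene (ends 0 Ma).
In between, by decreasing start age: Cryogenian (720), Silurian (443.8), Triassic (251.902), Miocene (23.03), Pleistocene (2.58).

Stenian, Cryogenian, Silurian, Triassic, Miocene, Pleistocene, Holocene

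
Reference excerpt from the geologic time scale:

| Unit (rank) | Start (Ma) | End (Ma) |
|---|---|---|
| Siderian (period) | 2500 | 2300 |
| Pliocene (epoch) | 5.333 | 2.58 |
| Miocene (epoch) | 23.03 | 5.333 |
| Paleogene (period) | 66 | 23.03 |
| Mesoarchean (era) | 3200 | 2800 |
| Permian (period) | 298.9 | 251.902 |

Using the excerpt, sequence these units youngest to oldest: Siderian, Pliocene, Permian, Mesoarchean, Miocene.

The oldest of these is Mesoarchean (starts 3200 Ma) and the youngest is Pliocene (ends 2.58 Ma).
In between, by decreasing start age: Siderian (2500), Permian (298.9), Miocene (23.03).
Listing youngest first means reversing that sequence.

Pliocene, Miocene, Permian, Siderian, Mesoarchean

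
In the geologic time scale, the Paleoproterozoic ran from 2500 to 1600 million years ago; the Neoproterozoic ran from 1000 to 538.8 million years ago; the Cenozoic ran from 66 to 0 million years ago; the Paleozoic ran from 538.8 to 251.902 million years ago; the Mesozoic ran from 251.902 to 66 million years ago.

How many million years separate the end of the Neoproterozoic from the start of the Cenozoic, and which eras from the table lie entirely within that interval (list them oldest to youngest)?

The Neoproterozoic closes at 538.8 Ma and the Cenozoic opens at 66 Ma, so the interval is 538.8 − 66 = 472.8 Myr.
An era fits inside if it starts at or after 538.8 Ma and ends at or before 66 Ma; oldest first that gives Paleozoic, Mesozoic.

472.8 million years; Paleozoic, Mesozoic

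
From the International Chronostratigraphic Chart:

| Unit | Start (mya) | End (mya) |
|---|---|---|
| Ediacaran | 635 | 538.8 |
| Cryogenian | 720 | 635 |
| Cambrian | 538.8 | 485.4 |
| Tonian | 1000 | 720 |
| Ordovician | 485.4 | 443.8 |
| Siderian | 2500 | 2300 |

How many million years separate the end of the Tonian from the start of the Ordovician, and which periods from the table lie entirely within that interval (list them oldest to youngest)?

End of Tonian = 720 Ma; start of Ordovician = 485.4 Ma.
Gap = 720 − 485.4 = 234.6 Myr.
Periods wholly inside 720–485.4 Ma: Cryogenian (720–635), Ediacaran (635–538.8), Cambrian (538.8–485.4).

234.6 million years; Cryogenian, Ediacaran, Cambrian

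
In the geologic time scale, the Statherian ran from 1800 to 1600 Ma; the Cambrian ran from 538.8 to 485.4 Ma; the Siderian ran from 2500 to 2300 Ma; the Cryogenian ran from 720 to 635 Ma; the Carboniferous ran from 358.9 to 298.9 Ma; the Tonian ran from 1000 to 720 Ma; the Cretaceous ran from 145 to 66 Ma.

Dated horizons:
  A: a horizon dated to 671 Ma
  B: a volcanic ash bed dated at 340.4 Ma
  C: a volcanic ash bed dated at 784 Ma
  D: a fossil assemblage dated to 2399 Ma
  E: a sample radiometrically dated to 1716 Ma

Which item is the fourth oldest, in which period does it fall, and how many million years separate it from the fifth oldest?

A, in the Cryogenian; 330.6 million years to B

Sorted oldest-first by Ma: D (2399), E (1716), C (784), A (671), B (340.4).
The fourth oldest is A at 671 Ma, which lies in 720–635 Ma: the Cryogenian.
The fifth oldest is B at 340.4 Ma; separation = |671 − 340.4| = 330.6 Myr.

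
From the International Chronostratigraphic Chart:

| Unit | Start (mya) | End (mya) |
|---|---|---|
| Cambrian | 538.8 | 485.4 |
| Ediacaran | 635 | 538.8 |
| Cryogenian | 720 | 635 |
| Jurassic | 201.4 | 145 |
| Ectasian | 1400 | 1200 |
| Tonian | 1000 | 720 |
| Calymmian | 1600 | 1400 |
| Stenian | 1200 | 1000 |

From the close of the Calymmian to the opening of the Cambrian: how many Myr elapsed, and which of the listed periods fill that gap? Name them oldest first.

End of Calymmian = 1400 Ma; start of Cambrian = 538.8 Ma.
Gap = 1400 − 538.8 = 861.2 Myr.
Periods wholly inside 1400–538.8 Ma: Ectasian (1400–1200), Stenian (1200–1000), Tonian (1000–720), Cryogenian (720–635), Ediacaran (635–538.8).

861.2 million years; Ectasian, Stenian, Tonian, Cryogenian, Ediacaran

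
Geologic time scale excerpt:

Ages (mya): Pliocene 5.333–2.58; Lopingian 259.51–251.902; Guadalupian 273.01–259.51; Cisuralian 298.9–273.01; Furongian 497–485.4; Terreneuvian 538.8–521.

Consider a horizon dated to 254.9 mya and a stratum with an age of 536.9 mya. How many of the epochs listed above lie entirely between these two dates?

The older date is 536.9 Ma and the younger is 254.9 Ma.
Epochs with start < 536.9 and end > 254.9 Ma: Furongian (497–485.4), Cisuralian (298.9–273.01), Guadalupian (273.01–259.51).
That is 3 complete epochs.

3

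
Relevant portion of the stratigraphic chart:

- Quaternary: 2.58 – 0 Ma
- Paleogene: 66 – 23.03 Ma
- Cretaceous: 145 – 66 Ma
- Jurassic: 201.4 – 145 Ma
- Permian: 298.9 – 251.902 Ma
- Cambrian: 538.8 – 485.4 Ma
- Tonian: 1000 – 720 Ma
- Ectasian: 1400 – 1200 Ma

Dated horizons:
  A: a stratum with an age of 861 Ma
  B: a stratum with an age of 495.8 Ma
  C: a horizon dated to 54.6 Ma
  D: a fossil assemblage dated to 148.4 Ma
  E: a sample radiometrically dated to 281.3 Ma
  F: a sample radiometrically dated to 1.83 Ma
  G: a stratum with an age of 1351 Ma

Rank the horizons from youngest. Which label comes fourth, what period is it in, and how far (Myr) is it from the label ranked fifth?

Smaller Ma means younger, so youngest first: F 1.83 < C 54.6 < D 148.4 < E 281.3 < B 495.8 < A 861 < G 1351.
Counting 4 along gives E (281.3 Ma); the excerpt puts that inside the Permian, 298.9–251.902 Ma.
Next in line is B (495.8 Ma), and 495.8 − 281.3 = 214.5 Myr.

E, in the Permian; 214.5 million years to B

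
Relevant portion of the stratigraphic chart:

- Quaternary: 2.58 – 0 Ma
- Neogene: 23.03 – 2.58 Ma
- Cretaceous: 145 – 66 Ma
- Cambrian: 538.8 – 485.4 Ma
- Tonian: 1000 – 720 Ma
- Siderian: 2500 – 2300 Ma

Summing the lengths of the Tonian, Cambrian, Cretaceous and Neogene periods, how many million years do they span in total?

432.85 million years

Each duration: Tonian = 280; Cambrian = 53.4; Cretaceous = 79; Neogene = 20.45.
Sum: 280 + 53.4 + 79 + 20.45 = 432.85 Myr.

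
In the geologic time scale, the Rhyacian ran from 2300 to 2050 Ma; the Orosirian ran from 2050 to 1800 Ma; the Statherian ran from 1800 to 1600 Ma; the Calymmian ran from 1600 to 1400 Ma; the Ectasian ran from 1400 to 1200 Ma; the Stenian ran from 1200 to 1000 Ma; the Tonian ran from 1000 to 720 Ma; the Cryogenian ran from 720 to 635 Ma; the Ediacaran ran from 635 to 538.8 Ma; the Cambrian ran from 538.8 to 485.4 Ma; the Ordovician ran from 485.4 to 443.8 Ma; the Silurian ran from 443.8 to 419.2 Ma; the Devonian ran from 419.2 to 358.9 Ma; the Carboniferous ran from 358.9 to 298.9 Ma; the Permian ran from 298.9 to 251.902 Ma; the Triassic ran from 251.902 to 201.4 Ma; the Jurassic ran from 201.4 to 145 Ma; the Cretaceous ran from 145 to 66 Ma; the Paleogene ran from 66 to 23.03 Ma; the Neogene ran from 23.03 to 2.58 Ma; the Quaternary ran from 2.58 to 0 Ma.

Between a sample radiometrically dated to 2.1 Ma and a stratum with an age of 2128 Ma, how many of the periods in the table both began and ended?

19

The older date is 2128 Ma and the younger is 2.1 Ma.
Periods with start < 2128 and end > 2.1 Ma: Orosirian (2050–1800), Statherian (1800–1600), Calymmian (1600–1400), Ectasian (1400–1200), Stenian (1200–1000), Tonian (1000–720), Cryogenian (720–635), Ediacaran (635–538.8), Cambrian (538.8–485.4), Ordovician (485.4–443.8), Silurian (443.8–419.2), Devonian (419.2–358.9), Carboniferous (358.9–298.9), Permian (298.9–251.902), Triassic (251.902–201.4), Jurassic (201.4–145), Cretaceous (145–66), Paleogene (66–23.03), Neogene (23.03–2.58).
That is 19 complete periods.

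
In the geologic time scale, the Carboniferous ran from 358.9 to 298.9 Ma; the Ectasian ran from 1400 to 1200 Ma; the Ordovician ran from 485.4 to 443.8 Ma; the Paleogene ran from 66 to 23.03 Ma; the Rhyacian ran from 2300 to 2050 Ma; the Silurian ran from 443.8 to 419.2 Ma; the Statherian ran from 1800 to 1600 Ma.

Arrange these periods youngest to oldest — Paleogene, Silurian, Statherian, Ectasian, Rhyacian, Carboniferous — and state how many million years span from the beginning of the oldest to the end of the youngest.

Paleogene → Carboniferous → Silurian → Ectasian → Statherian → Rhyacian; total span 2276.97 Myr

Start ages (Ma): Rhyacian 2300, Statherian 1800, Ectasian 1400, Silurian 443.8, Carboniferous 358.9, Paleogene 66.
Ordered youngest to oldest: Paleogene, Carboniferous, Silurian, Ectasian, Statherian, Rhyacian.
Span = 2300 − 23.03 = 2276.97 Myr.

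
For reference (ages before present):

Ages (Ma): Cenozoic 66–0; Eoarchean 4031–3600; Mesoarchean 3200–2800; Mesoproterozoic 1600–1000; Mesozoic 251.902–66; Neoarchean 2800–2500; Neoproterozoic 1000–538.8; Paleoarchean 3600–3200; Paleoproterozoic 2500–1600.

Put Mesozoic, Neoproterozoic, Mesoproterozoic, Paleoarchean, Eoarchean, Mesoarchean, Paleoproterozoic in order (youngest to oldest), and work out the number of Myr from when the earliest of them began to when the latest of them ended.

Start ages (Ma): Eoarchean 4031, Paleoarchean 3600, Mesoarchean 3200, Paleoproterozoic 2500, Mesoproterozoic 1600, Neoproterozoic 1000, Mesozoic 251.902.
Ordered youngest to oldest: Mesozoic, Neoproterozoic, Mesoproterozoic, Paleoproterozoic, Mesoarchean, Paleoarchean, Eoarchean.
Span = 4031 − 66 = 3965 Myr.

Mesozoic → Neoproterozoic → Mesoproterozoic → Paleoproterozoic → Mesoarchean → Paleoarchean → Eoarchean; total span 3965 Myr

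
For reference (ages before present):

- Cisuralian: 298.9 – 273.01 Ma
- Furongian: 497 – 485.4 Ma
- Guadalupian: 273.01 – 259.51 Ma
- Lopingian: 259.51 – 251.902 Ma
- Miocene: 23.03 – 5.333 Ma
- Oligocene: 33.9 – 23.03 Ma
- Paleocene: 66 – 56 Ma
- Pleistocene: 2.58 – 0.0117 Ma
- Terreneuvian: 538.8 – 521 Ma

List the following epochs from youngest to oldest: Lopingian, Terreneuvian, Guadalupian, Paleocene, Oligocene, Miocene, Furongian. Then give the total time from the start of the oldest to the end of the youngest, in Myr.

From the excerpt: Lopingian 259.51–251.902; Terreneuvian 538.8–521; Guadalupian 273.01–259.51; Paleocene 66–56; Oligocene 33.9–23.03; Miocene 23.03–5.333; Furongian 497–485.4 (Ma).
Larger Ma is earlier, so the oldest is Terreneuvian and the youngest is Miocene; youngest to oldest: Miocene, Oligocene, Paleocene, Lopingian, Guadalupian, Furongian, Terreneuvian.
Oldest start 538.8 minus youngest end 5.333 gives 533.467 Myr overall.

Miocene → Oligocene → Paleocene → Lopingian → Guadalupian → Furongian → Terreneuvian; total span 533.467 Myr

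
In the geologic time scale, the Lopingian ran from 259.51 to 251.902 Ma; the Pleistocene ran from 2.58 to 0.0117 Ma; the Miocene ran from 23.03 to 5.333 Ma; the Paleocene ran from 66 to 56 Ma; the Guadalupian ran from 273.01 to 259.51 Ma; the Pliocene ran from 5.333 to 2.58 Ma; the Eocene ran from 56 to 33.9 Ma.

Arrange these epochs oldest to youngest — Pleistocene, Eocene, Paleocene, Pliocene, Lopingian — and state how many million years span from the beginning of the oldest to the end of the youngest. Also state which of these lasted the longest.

Lopingian → Paleocene → Eocene → Pliocene → Pleistocene; total span 259.4983 Myr; longest is Eocene

Start ages (Ma): Lopingian 259.51, Paleocene 66, Eocene 56, Pliocene 5.333, Pleistocene 2.58.
Ordered oldest to youngest: Lopingian, Paleocene, Eocene, Pliocene, Pleistocene.
Span = 259.51 − 0.0117 = 259.4983 Myr.
Durations: Pliocene 2.753, Paleocene 10, Lopingian 7.608, Eocene 22.1, Pleistocene 2.5683 → longest is Eocene (22.1 Myr).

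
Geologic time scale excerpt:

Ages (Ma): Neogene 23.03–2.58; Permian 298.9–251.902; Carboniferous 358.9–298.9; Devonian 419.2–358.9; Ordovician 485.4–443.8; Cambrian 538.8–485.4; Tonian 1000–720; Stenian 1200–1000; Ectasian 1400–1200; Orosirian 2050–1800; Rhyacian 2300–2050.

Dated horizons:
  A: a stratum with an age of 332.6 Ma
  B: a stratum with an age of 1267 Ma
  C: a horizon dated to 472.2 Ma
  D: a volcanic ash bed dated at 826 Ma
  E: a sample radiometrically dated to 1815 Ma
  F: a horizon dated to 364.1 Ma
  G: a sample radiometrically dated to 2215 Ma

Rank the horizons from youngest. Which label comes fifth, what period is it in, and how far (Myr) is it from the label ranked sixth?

B, in the Ectasian; 548 million years to E

Sorted youngest-first by Ma: A (332.6), F (364.1), C (472.2), D (826), B (1267), E (1815), G (2215).
The fifth youngest is B at 1267 Ma, which lies in 1400–1200 Ma: the Ectasian.
The sixth youngest is E at 1815 Ma; separation = |1267 − 1815| = 548 Myr.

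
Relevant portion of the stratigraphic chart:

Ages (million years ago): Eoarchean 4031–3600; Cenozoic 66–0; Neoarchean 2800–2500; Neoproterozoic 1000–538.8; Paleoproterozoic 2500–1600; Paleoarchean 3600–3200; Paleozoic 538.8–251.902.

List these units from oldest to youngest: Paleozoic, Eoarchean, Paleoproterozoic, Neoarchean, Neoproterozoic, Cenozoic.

Eoarchean, Neoarchean, Paleoproterozoic, Neoproterozoic, Paleozoic, Cenozoic

Read off each span (Ma): Paleozoic 538.8–251.902; Eoarchean 4031–3600; Paleoproterozoic 2500–1600; Neoarchean 2800–2500; Neoproterozoic 1000–538.8; Cenozoic 66–0.
Larger Ma is older, so oldest→youngest is Eoarchean, Neoarchean, Paleoproterozoic, Neoproterozoic, Paleozoic, Cenozoic.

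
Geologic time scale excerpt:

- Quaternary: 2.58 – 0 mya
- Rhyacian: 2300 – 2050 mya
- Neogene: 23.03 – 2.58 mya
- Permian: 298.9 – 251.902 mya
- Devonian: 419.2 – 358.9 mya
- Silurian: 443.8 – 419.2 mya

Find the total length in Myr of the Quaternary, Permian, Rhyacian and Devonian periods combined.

Each duration: Quaternary = 2.58; Permian = 46.998; Rhyacian = 250; Devonian = 60.3.
Sum: 2.58 + 46.998 + 250 + 60.3 = 359.878 Myr.

359.878 million years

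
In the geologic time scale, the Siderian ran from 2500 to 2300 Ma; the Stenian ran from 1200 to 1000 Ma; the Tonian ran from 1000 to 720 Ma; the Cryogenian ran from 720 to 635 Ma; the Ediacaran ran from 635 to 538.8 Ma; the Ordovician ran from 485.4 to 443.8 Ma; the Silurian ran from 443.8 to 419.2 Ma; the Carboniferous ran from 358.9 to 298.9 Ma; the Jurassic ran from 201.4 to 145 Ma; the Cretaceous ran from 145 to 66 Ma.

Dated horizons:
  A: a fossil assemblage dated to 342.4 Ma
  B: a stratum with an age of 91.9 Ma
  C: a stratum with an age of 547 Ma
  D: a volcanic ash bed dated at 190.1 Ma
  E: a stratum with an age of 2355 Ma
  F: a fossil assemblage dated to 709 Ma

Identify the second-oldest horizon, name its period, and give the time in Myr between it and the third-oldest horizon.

Larger Ma means older, so oldest first: E 2355 > F 709 > C 547 > A 342.4 > D 190.1 > B 91.9.
Counting 2 along gives F (709 Ma); the excerpt puts that inside the Cryogenian, 720–635 Ma.
Next in line is C (547 Ma), and 709 − 547 = 162 Myr.

F, in the Cryogenian; 162 million years to C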